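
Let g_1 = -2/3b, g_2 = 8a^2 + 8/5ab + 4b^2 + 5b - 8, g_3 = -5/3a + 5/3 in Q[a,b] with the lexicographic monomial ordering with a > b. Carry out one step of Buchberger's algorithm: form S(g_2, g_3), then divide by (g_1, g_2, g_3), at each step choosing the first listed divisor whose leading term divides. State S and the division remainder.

lcm(LM(g_2), LM(g_3)) = a^2.
S = (lcm/LT(g_2))·g_2 − (lcm/LT(g_3))·g_3 = 1/5ab + a + 1/2b^2 + 5/8b - 1.
Reduce S modulo (g_1, g_2, g_3) in that order:
  leading term ab: subtract (-3/10a)·g_1 from 1/5ab + a + 1/2b^2 + 5/8b - 1 → a + 1/2b^2 + 5/8b - 1
  leading term a: subtract (-3/5)·g_3 from a + 1/2b^2 + 5/8b - 1 → 1/2b^2 + 5/8b
  leading term b^2: subtract (-3/4b)·g_1 from 1/2b^2 + 5/8b → 5/8b
  leading term b: subtract (-15/16)·g_1 from 5/8b → 0
The remainder is 0, so this S-polynomial contributes no new basis element.

S(g_2, g_3) = 1/5ab + a + 1/2b^2 + 5/8b - 1; remainder on division = 0.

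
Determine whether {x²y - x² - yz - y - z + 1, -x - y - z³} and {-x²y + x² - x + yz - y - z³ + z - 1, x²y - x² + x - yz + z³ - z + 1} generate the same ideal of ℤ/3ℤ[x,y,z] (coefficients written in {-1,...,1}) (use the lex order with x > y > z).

Since reduced Gröbner bases are canonical representatives of ideals under a given ordering, it suffices to compute and compare them.
Buchberger on the first generating set:
f_1 = x²y - x² - yz - y - z + 1, LT = x²y.
f_2 = -x - y - z³, LT = x.

S(f_1,f_2): lcm = x²y. S = -x² - xy² - xyz³ - yz - y - z + 1.
  leading term x²: subtract (x)·f_2 from -x² - xy² - xyz³ - yz - y - z + 1 → -xy² - xyz³ + xy + xz³ - yz - y - z + 1
  leading term xy²: subtract (y²)·f_2 from -xy² - xyz³ + xy + xz³ - yz - y - z + 1 → -xyz³ + xy + xz³ + y³ + y²z³ - yz - y - z + 1
  leading term xyz³: subtract (yz³)·f_2 from -xyz³ + xy + xz³ + y³ + y²z³ - yz - y - z + 1 → xy + xz³ + y³ - y²z³ + yz⁶ - yz - y - z + 1
  leading term xy: subtract (-y)·f_2 from xy + xz³ + y³ - y²z³ + yz⁶ - yz - y - z + 1 → xz³ + y³ - y²z³ - y² + yz⁶ - yz³ - yz - y - z + 1
  leading term xz³: subtract (-z³)·f_2 from xz³ + y³ - y²z³ - y² + yz⁶ - yz³ - yz - y - z + 1 → y³ - y²z³ - y² + yz⁶ + yz³ - yz - y - z⁶ - z + 1
  leading term y³: no divisor's leading term divides it; move y³ to the remainder.
  leading term y²z³: no divisor's leading term divides it; move -y²z³ to the remainder.
  leading term y²: no divisor's leading term divides it; move -y² to the remainder.
  leading term yz⁶: no divisor's leading term divides it; move yz⁶ to the remainder.
  leading term yz³: no divisor's leading term divides it; move yz³ to the remainder.
  leading term yz: no divisor's leading term divides it; move -yz to the remainder.
  leading term y: no divisor's leading term divides it; move -y to the remainder.
  leading term z⁶: no divisor's leading term divides it; move -z⁶ to the remainder.
  leading term z: no divisor's leading term divides it; move -z to the remainder.
  leading term 1: no divisor's leading term divides it; move 1 to the remainder.
  remainder y³ - y²z³ - y² + yz⁶ + yz³ - yz - y - z⁶ - z + 1 ≠ 0; add g_3 = y³ - y²z³ - y² + yz⁶ + yz³ - yz - y - z⁶ - z + 1 to the basis.

S(f_1,g_3): lcm = x²y³. S = x²y²z³ - x²yz⁶ - x²yz³ + x²yz + x²y + x²z⁶ + x²z - x² - y³z - y³ - y²z + y².
  leading term x²y²z³: subtract (yz³)·f_1 from x²y²z³ - x²yz⁶ - x²yz³ + x²yz + x²y + x²z⁶ + x²z - x² - y³z - y³ - y²z + y² → -x²yz⁶ + x²yz + x²y + x²z⁶ + x²z - x² - y³z - y³ + y²z⁴ + y²z³ - y²z + y² + yz⁴ - yz³
  leading term x²yz⁶: subtract (-z⁶)·f_1 from -x²yz⁶ + x²yz + x²y + x²z⁶ + x²z - x² - y³z - y³ + y²z⁴ + y²z³ - y²z + y² + yz⁴ - yz³ → x²yz + x²y + x²z - x² - y³z - y³ + y²z⁴ + y²z³ - y²z + y² - yz⁷ - yz⁶ + yz⁴ - yz³ - z⁷ + z⁶
  leading term x²yz: subtract (z)·f_1 from x²yz + x²y + x²z - x² - y³z - y³ + y²z⁴ + y²z³ - y²z + y² - yz⁷ - yz⁶ + yz⁴ - yz³ - z⁷ + z⁶ → x²y - x²z - x² - y³z - y³ + y²z⁴ + y²z³ - y²z + y² - yz⁷ - yz⁶ + yz⁴ - yz³ + yz² + yz - z⁷ + z⁶ + z² - z
  leading term x²y: subtract (1)·f_1 from x²y - x²z - x² - y³z - y³ + y²z⁴ + y²z³ - y²z + y² - yz⁷ - yz⁶ + yz⁴ - yz³ + yz² + yz - z⁷ + z⁶ + z² - z → -x²z - y³z - y³ + y²z⁴ + y²z³ - y²z + y² - yz⁷ - yz⁶ + yz⁴ - yz³ + yz² - yz + y - z⁷ + z⁶ + z² - 1
  leading term x²z: subtract (xz)·f_2 from -x²z - y³z - y³ + y²z⁴ + y²z³ - y²z + y² - yz⁷ - yz⁶ + yz⁴ - yz³ + yz² - yz + y - z⁷ + z⁶ + z² - 1 → xyz + xz⁴ - y³z - y³ + y²z⁴ + y²z³ - y²z + y² - yz⁷ - yz⁶ + yz⁴ - yz³ + yz² - yz + y - z⁷ + z⁶ + z² - 1
  leading term xyz: subtract (-yz)·f_2 from xyz + xz⁴ - y³z - y³ + y²z⁴ + y²z³ - y²z + y² - yz⁷ - yz⁶ + yz⁴ - yz³ + yz² - yz + y - z⁷ + z⁶ + z² - 1 → xz⁴ - y³z - y³ + y²z⁴ + y²z³ + y²z + y² - yz⁷ - yz⁶ - yz³ + yz² - yz + y - z⁷ + z⁶ + z² - 1
  leading term xz⁴: subtract (-z⁴)·f_2 from xz⁴ - y³z - y³ + y²z⁴ + y²z³ + y²z + y² - yz⁷ - yz⁶ - yz³ + yz² - yz + y - z⁷ + z⁶ + z² - 1 → -y³z - y³ + y²z⁴ + y²z³ + y²z + y² - yz⁷ - yz⁶ - yz⁴ - yz³ + yz² - yz + y + z⁷ + z⁶ + z² - 1
  leading term y³z: subtract (-z)·g_3 from -y³z - y³ + y²z⁴ + y²z³ + y²z + y² - yz⁷ - yz⁶ - yz⁴ - yz³ + yz² - yz + y + z⁷ + z⁶ + z² - 1 → -y³ + y²z³ + y² - yz⁶ - yz³ + yz + y + z⁶ + z - 1
  leading term y³: subtract (-1)·g_3 from -y³ + y²z³ + y² - yz⁶ - yz³ + yz + y + z⁶ + z - 1 → 0
  remainder 0.

S(f_2,g_3): leading monomials are coprime, so the S-polynomial reduces to 0 (Buchberger's first criterion).
Every S-polynomial of the final basis reduces to 0, so we have a Gröbner basis.
Inter-reduce: drop elements whose leading term is divisible by another's, tail-reduce, and make monic.
Reduced Gröbner basis: {x + y + z³, y³ - y²z³ - y² + yz⁶ + yz³ - yz - y - z⁶ - z + 1}.

Buchberger on the second generating set:
h_1 = -x²y + x² - x + yz - y - z³ + z - 1, LT = x²y.
h_2 = x²y - x² + x - yz + z³ - z + 1, LT = x²y.

S(h_1,h_2): lcm = x²y. S = y.
  leading term y: no divisor's leading term divides it; move y to the remainder.
  remainder y ≠ 0; add k_3 = y to the basis.

S(h_1,k_3): lcm = x²y. S = -x² + x - yz + y + z³ - z + 1.
  leading term x²: no divisor's leading term divides it; move -x² to the remainder.
  leading term x: no divisor's leading term divides it; move x to the remainder.
  leading term yz: subtract (-z)·k_3 from -yz + y + z³ - z + 1 → y + z³ - z + 1
  leading term y: subtract (1)·k_3 from y + z³ - z + 1 → z³ - z + 1
  leading term z³: no divisor's leading term divides it; move z³ to the remainder.
  leading term z: no divisor's leading term divides it; move -z to the remainder.
  leading term 1: no divisor's leading term divides it; move 1 to the remainder.
  remainder -x² + x + z³ - z + 1 ≠ 0; add k_4 = -x² + x + z³ - z + 1 to the basis.

S(h_2,k_3): lcm = x²y. S = -x² + x - yz + z³ - z + 1.
  leading term x²: subtract (1)·k_4 from -x² + x - yz + z³ - z + 1 → -yz
  leading term yz: subtract (-z)·k_3 from -yz → 0
  remainder 0.

S(h_1,k_4): lcm = x²y. S = -x² + xy + x + yz³ + yz - y + z³ - z + 1.
  leading term x²: subtract (1)·k_4 from -x² + xy + x + yz³ + yz - y + z³ - z + 1 → xy + yz³ + yz - y
  leading term xy: subtract (x)·k_3 from xy + yz³ + yz - y → yz³ + yz - y
  leading term yz³: subtract (z³)·k_3 from yz³ + yz - y → yz - y
  leading term yz: subtract (z)·k_3 from yz - y → -y
  leading term y: subtract (-1)·k_3 from -y → 0
  remainder 0.

S(h_2,k_4): lcm = x²y. S = -x² + xy + x + yz³ + yz + y + z³ - z + 1.
  leading term x²: subtract (1)·k_4 from -x² + xy + x + yz³ + yz + y + z³ - z + 1 → xy + yz³ + yz + y
  leading term xy: subtract (x)·k_3 from xy + yz³ + yz + y → yz³ + yz + y
  leading term yz³: subtract (z³)·k_3 from yz³ + yz + y → yz + y
  leading term yz: subtract (z)·k_3 from yz + y → y
  leading term y: subtract (1)·k_3 from y → 0
  remainder 0.

S(k_3,k_4): leading monomials are coprime, so the S-polynomial reduces to 0 (Buchberger's first criterion).
Every S-polynomial of the final basis reduces to 0, so we have a Gröbner basis.
Inter-reduce: drop elements whose leading term is divisible by another's, tail-reduce, and make monic.
Reduced Gröbner basis: {x² - x - z³ + z - 1, y}.

Since the reduced bases disagree, the two ideals are not the same.

No, the ideals differ.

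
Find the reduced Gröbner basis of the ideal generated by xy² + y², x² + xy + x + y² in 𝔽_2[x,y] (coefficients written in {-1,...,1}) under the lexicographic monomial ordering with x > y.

The reduced Gröbner basis is the canonical form of the ideal for this ordering.

f_1 = xy² + y², LT = xy².
f_2 = x² + xy + x + y², LT = x².

S(f_1,f_2): lcm = x²y². S = xy³ + y⁴.
  reduce S modulo (f_1, f_2):
  remainder y⁴ + y³ ≠ 0; add g_3 = y⁴ + y³ to the basis.

The other S-polynomials (S(f_1,g_3), S(f_2,g_3)) all reduce to 0 modulo the current basis, so we have a Gröbner basis.

G = {x² + xy + x + y², xy² + y², y⁴ + y³}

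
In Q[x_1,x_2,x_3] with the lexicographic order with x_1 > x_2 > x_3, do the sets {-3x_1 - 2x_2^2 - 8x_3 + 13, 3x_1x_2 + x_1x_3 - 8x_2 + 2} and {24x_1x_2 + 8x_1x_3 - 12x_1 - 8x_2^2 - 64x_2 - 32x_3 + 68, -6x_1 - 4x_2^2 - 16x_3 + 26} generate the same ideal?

Yes, the ideals are equal.

Equality of ideals is decidable: compute both reduced Gröbner bases (unique for the ordering) and check whether they agree.
Buchberger on the first generating set:
f_1 = -3x_1 - 2x_2^2 - 8x_3 + 13, LT = x_1.
f_2 = 3x_1x_2 + x_1x_3 - 8x_2 + 2, LT = x_1x_2.

S(f_1,f_2): lcm = x_1x_2. S = -1/3x_1x_3 + 2/3x_2^3 + 8/3x_2x_3 - 5/3x_2 - 2/3.
  leading term x_1x_3: subtract (1/9x_3)·f_1 from -1/3x_1x_3 + 2/3x_2^3 + 8/3x_2x_3 - 5/3x_2 - 2/3 → 2/3x_2^3 + 2/9x_2^2x_3 + 8/3x_2x_3 - 5/3x_2 + 8/9x_3^2 - 13/9x_3 - 2/3
  leading term x_2^3: no divisor's leading term divides it; move 2/3x_2^3 to the remainder.
  leading term x_2^2x_3: no divisor's leading term divides it; move 2/9x_2^2x_3 to the remainder.
  leading term x_2x_3: no divisor's leading term divides it; move 8/3x_2x_3 to the remainder.
  leading term x_2: no divisor's leading term divides it; move -5/3x_2 to the remainder.
  leading term x_3^2: no divisor's leading term divides it; move 8/9x_3^2 to the remainder.
  leading term x_3: no divisor's leading term divides it; move -13/9x_3 to the remainder.
  leading term 1: no divisor's leading term divides it; move -2/3 to the remainder.
  remainder 2/3x_2^3 + 2/9x_2^2x_3 + 8/3x_2x_3 - 5/3x_2 + 8/9x_3^2 - 13/9x_3 - 2/3 ≠ 0; add g_3 = 2/3x_2^3 + 2/9x_2^2x_3 + 8/3x_2x_3 - 5/3x_2 + 8/9x_3^2 - 13/9x_3 - 2/3 to the basis.

The other S-polynomials (S(f_1,g_3), S(f_2,g_3)) all reduce to 0 modulo the current basis, so we have a Gröbner basis.
Inter-reduce: drop elements whose leading term is divisible by another's, tail-reduce, and make monic.
Reduced Gröbner basis: {x_1 + 2/3x_2^2 + 8/3x_3 - 13/3, x_2^3 + 1/3x_2^2x_3 + 4x_2x_3 - 5/2x_2 + 4/3x_3^2 - 13/6x_3 - 1}.

Buchberger on the second generating set:
h_1 = 24x_1x_2 + 8x_1x_3 - 12x_1 - 8x_2^2 - 64x_2 - 32x_3 + 68, LT = x_1x_2.
h_2 = -6x_1 - 4x_2^2 - 16x_3 + 26, LT = x_1.

S(h_1,h_2): lcm = x_1x_2. S = 1/3x_1x_3 - 1/2x_1 - 2/3x_2^3 - 1/3x_2^2 - 8/3x_2x_3 + 5/3x_2 - 4/3x_3 + 17/6.
  leading term x_1x_3: subtract (-1/18x_3)·h_2 from 1/3x_1x_3 - 1/2x_1 - 2/3x_2^3 - 1/3x_2^2 - 8/3x_2x_3 + 5/3x_2 - 4/3x_3 + 17/6 → -1/2x_1 - 2/3x_2^3 - 2/9x_2^2x_3 - 1/3x_2^2 - 8/3x_2x_3 + 5/3x_2 - 8/9x_3^2 + 1/9x_3 + 17/6
  leading term x_1: subtract (1/12)·h_2 from -1/2x_1 - 2/3x_2^3 - 2/9x_2^2x_3 - 1/3x_2^2 - 8/3x_2x_3 + 5/3x_2 - 8/9x_3^2 + 1/9x_3 + 17/6 → -2/3x_2^3 - 2/9x_2^2x_3 - 8/3x_2x_3 + 5/3x_2 - 8/9x_3^2 + 13/9x_3 + 2/3
  leading term x_2^3: no divisor's leading term divides it; move -2/3x_2^3 to the remainder.
  leading term x_2^2x_3: no divisor's leading term divides it; move -2/9x_2^2x_3 to the remainder.
  leading term x_2x_3: no divisor's leading term divides it; move -8/3x_2x_3 to the remainder.
  leading term x_2: no divisor's leading term divides it; move 5/3x_2 to the remainder.
  leading term x_3^2: no divisor's leading term divides it; move -8/9x_3^2 to the remainder.
  leading term x_3: no divisor's leading term divides it; move 13/9x_3 to the remainder.
  leading term 1: no divisor's leading term divides it; move 2/3 to the remainder.
  remainder -2/3x_2^3 - 2/9x_2^2x_3 - 8/3x_2x_3 + 5/3x_2 - 8/9x_3^2 + 13/9x_3 + 2/3 ≠ 0; add k_3 = -2/3x_2^3 - 2/9x_2^2x_3 - 8/3x_2x_3 + 5/3x_2 - 8/9x_3^2 + 13/9x_3 + 2/3 to the basis.

The other S-polynomials (S(h_1,k_3), S(h_2,k_3)) all reduce to 0 modulo the current basis, so we have a Gröbner basis.
Inter-reduce: drop elements whose leading term is divisible by another's, tail-reduce, and make monic.
Reduced Gröbner basis: {x_1 + 2/3x_2^2 + 8/3x_3 - 13/3, x_2^3 + 1/3x_2^2x_3 + 4x_2x_3 - 5/2x_2 + 4/3x_3^2 - 13/6x_3 - 1}.

Same reduced basis, so the two generating sets span the same ideal.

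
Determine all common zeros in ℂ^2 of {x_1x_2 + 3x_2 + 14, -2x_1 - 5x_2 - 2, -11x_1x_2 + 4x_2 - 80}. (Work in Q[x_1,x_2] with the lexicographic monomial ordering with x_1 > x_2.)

{(4, -2)}

Compute a lex Gröbner basis by Buchberger's algorithm.
f_1 = x_1x_2 + 3x_2 + 14, LT = x_1x_2.
f_2 = -2x_1 - 5x_2 - 2, LT = x_1.
f_3 = -11x_1x_2 + 4x_2 - 80, LT = x_1x_2.

S(f_1,f_2): lcm = x_1x_2. S = -5/2x_2^2 + 2x_2 + 14.
  leading term x_2^2: no divisor's leading term divides it; move -5/2x_2^2 to the remainder.
  leading term x_2: no divisor's leading term divides it; move 2x_2 to the remainder.
  leading term 1: no divisor's leading term divides it; move 14 to the remainder.
  remainder -5/2x_2^2 + 2x_2 + 14 ≠ 0; add h_4 = -5/2x_2^2 + 2x_2 + 14 to the basis.

S(f_1,f_3): lcm = x_1x_2. S = 37/11x_2 + 74/11.
  leading term x_2: no divisor's leading term divides it; move 37/11x_2 to the remainder.
  leading term 1: no divisor's leading term divides it; move 74/11 to the remainder.
  remainder 37/11x_2 + 74/11 ≠ 0; add h_5 = 37/11x_2 + 74/11 to the basis.

The other S-polynomials (S(f_2,f_3), S(f_1,h_4), S(f_2,h_4), S(f_3,h_4), S(f_1,h_5), S(f_2,h_5), S(f_3,h_5), S(h_4,h_5)) all reduce to 0 modulo the current basis, so we have a Gröbner basis.
Inter-reduce: drop elements whose leading term is divisible by another's, tail-reduce, and make monic.
Reduced Gröbner basis: {x_1 - 4, x_2 + 2}.

Elimination: the polynomial x_2 + 2 lies in the elimination ideal for x_2, so x_2 ∈ {-2}. For each such x_2, the remaining basis elements (now univariate) give the rest of the solution.
  x_2 = -2: the earlier basis element becomes x_1 - 4 = 0, giving x_1 = 4 — point (4, -2).
Each listed point satisfies every original equation (direct substitution).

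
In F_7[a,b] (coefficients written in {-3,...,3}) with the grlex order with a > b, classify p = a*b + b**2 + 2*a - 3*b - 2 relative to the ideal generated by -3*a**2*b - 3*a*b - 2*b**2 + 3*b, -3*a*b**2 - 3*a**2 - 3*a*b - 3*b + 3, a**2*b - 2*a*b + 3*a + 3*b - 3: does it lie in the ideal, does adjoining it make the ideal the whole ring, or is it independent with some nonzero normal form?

a*b + b**2 + 2*a - 3*b - 2 lies in I (it reduces to 0).

First compute the reduced Gröbner basis of I by Buchberger's algorithm.
f_1 = -3*a**2*b - 3*a*b - 2*b**2 + 3*b, LT = a**2*b.
f_2 = -3*a*b**2 - 3*a**2 - 3*a*b - 3*b + 3, LT = a*b**2.
f_3 = a**2*b - 2*a*b + 3*a + 3*b - 3, LT = a**2*b.

S(f_1,f_2): lcm = a**2*b**2. S = -a**3 - a**2*b + a*b**2 + 3*b**3 - a*b - b**2 + a.
  reduce S modulo (f_1, f_2, f_3):
  remainder -a**3 + 3*b**3 - a**2 - a*b + 2*b**2 + a - 2*b + 1 ≠ 0; add h_4 = -a**3 + 3*b**3 - a**2 - a*b + 2*b**2 + a - 2*b + 1 to the basis.

S(f_1,f_3): lcm = a**2*b. S = 3*a*b + 3*b**2 - 3*a + 3*b + 3.
  reduce S modulo (f_1, f_2, f_3, h_4):
  remainder 3*a*b + 3*b**2 - 3*a + 3*b + 3 ≠ 0; add h_5 = 3*a*b + 3*b**2 - 3*a + 3*b + 3 to the basis.

S(f_2,f_3): lcm = a**2*b**2. S = a**3 + a**2*b + 2*a*b**2 - 2*a*b - 3*b**2 - a + 3*b.
  reduce S modulo (f_1, f_2, f_3, h_4, h_5):
  remainder 3*b**3 - 3*a**2 + 2*b**2 + a - b + 2 ≠ 0; add h_6 = 3*b**3 - 3*a**2 + 2*b**2 + a - b + 2 to the basis.

S(f_1,h_4): lcm = a**3*b. S = 3*b**4 + 2*a*b**2 + 2*b**3 - 2*b**2 + b.
  reduce S modulo (f_1, f_2, f_3, h_4, h_5, h_6):
  remainder -2*a**2 + 3*b**2 + a - b + 1 ≠ 0; add h_7 = -2*a**2 + 3*b**2 + a - b + 1 to the basis.

S(f_2,h_4): lcm = a**3*b**2. S = 3*b**5 + a**4 + a**3*b - a**2*b**2 - a*b**3 + 2*b**4 + a**2*b + a*b**2 - 2*b**3 - a**2 + b**2.
  reduce S modulo (f_1, f_2, f_3, h_4, h_5, h_6, h_7):
  remainder b**2 - b ≠ 0; add h_8 = b**2 - b to the basis.

S(f_3,h_4): lcm = a**3*b. S = 3*b**4 - 3*a**2*b - a*b**2 + 2*b**3 + 3*a**2 - 3*a*b - 2*b**2 - 3*a + b.
  reduce S modulo (f_1, f_2, f_3, h_4, h_5, h_6, h_7, h_8):
  remainder 3*a + 2*b - 3 ≠ 0; add h_9 = 3*a + 2*b - 3 to the basis.

S(h_4,h_5): lcm = a**3*b. S = -a**2*b**2 - 3*b**4 + a**3 + a*b**2 - 2*b**3 - a**2 - a*b + 2*b**2 - b.
  reduce S modulo (f_1, f_2, f_3, h_4, h_5, h_6, h_7, h_8, h_9):
  remainder -2*b ≠ 0; add h_10 = -2*b to the basis.

The other S-polynomials (S(f_1,h_5), S(f_2,h_5), S(f_3,h_5), S(f_1,h_6), S(f_2,h_6), S(f_3,h_6), S(h_4,h_6), S(h_5,h_6), S(f_1,h_7), S(f_2,h_7), S(f_3,h_7), S(h_4,h_7), S(h_5,h_7), S(h_6,h_7), S(f_1,h_8), S(f_2,h_8), S(f_3,h_8), S(h_4,h_8), S(h_5,h_8), S(h_6,h_8), S(h_7,h_8), S(f_1,h_9), S(f_2,h_9), S(f_3,h_9), S(h_4,h_9), S(h_5,h_9), S(h_6,h_9), S(h_7,h_9), S(h_8,h_9), S(f_1,h_10), S(f_2,h_10), S(f_3,h_10), S(h_4,h_10), S(h_5,h_10), S(h_6,h_10), S(h_7,h_10), S(h_8,h_10), S(h_9,h_10)) all reduce to 0 modulo the current basis, so we have a Gröbner basis.
Inter-reduce: drop elements whose leading term is divisible by another's, tail-reduce, and make monic.
Reduced Gröbner basis: {a - 1, b}.
Label its elements g_1 = a - 1, g_2 = b.

Reduce p = a*b + b**2 + 2*a - 3*b - 2 modulo G:
  leading term a*b: subtract (b)·g_1 from a*b + b**2 + 2*a - 3*b - 2 → b**2 + 2*a - 2*b - 2
  leading term b**2: subtract (b)·g_2 from b**2 + 2*a - 2*b - 2 → 2*a - 2*b - 2
  leading term a: subtract (2)·g_1 from 2*a - 2*b - 2 → -2*b
  leading term b: subtract (-2)·g_2 from -2*b → 0
  normal form = 0.
Since the normal form is 0, p ∈ I.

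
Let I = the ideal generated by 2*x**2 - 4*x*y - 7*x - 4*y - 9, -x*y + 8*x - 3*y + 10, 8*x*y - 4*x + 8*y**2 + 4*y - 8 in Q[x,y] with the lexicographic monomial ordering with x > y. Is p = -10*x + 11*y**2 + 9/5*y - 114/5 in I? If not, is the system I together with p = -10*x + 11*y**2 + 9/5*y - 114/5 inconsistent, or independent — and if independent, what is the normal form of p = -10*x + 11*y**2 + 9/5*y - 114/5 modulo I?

First compute the reduced Gröbner basis of I by Buchberger's algorithm.
f_1 = 2*x**2 - 4*x*y - 7*x - 4*y - 9, LT = x**2.
f_2 = -x*y + 8*x - 3*y + 10, LT = x*y.
f_3 = 8*x*y - 4*x + 8*y**2 + 4*y - 8, LT = x*y.

S(f_1,f_2): lcm = x**2*y. S = 8*x**2 - 2*x*y**2 - 13/2*x*y + 10*x - 2*y**2 - 9/2*y.
  reduce S modulo (f_1, f_2, f_3):
  remainder -14*x + 4*y**2 + 11*y - 29 ≠ 0; add h_4 = -14*x + 4*y**2 + 11*y - 29 to the basis.

S(f_1,f_3): lcm = x**2*y. S = 1/2*x**2 - 3*x*y**2 - 4*x*y + x - 2*y**2 - 9/2*y.
  reduce S modulo (f_1, f_2, f_3, h_4):
  remainder -755/14*y**2 - 6723/56*y + 9743/56 ≠ 0; add h_5 = -755/14*y**2 - 6723/56*y + 9743/56 to the basis.

S(f_2,f_3): lcm = x*y. S = -15/2*x - y**2 + 5/2*y - 9.
  reduce S modulo (f_1, f_2, f_3, h_4, h_5):
  remainder 10883/3020*y - 10883/3020 ≠ 0; add h_6 = 10883/3020*y - 10883/3020 to the basis.

The other S-polynomials (S(f_1,h_4), S(f_2,h_4), S(f_3,h_4), S(f_1,h_5), S(f_2,h_5), S(f_3,h_5), S(h_4,h_5), S(f_1,h_6), S(f_2,h_6), S(f_3,h_6), S(h_4,h_6), S(h_5,h_6)) all reduce to 0 modulo the current basis, so we have a Gröbner basis.
Inter-reduce: drop elements whose leading term is divisible by another's, tail-reduce, and make monic.
Reduced Gröbner basis: {x + 1, y - 1}.
Label its elements g_1 = x + 1, g_2 = y - 1.

Reduce p = -10*x + 11*y**2 + 9/5*y - 114/5 modulo G:
  leading term x: subtract (-10)·g_1 from -10*x + 11*y**2 + 9/5*y - 114/5 → 11*y**2 + 9/5*y - 64/5
  leading term y**2: subtract (11*y)·g_2 from 11*y**2 + 9/5*y - 64/5 → 64/5*y - 64/5
  leading term y: subtract (64/5)·g_2 from 64/5*y - 64/5 → 0
  normal form = 0.
Since the normal form is 0, p ∈ I.

-10*x + 11*y**2 + 9/5*y - 114/5 lies in I (it reduces to 0).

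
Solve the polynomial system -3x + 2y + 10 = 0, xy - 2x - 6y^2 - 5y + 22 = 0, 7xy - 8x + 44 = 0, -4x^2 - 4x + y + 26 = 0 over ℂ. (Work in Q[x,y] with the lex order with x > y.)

Compute a lex Gröbner basis by Buchberger's algorithm.
f_1 = -3x + 2y + 10, LT = x.
f_2 = xy - 2x - 6y^2 - 5y + 22, LT = xy.
f_3 = 7xy - 8x + 44, LT = xy.
f_4 = -4x^2 - 4x + y + 26, LT = x^2.

S(f_1,f_2): lcm = xy. S = 2x + 16/3y^2 + 5/3y - 22.
  leading term x: subtract (-2/3)·f_1 from 2x + 16/3y^2 + 5/3y - 22 → 16/3y^2 + 3y - 46/3
  leading term y^2: no divisor's leading term divides it; move 16/3y^2 to the remainder.
  leading term y: no divisor's leading term divides it; move 3y to the remainder.
  leading term 1: no divisor's leading term divides it; move -46/3 to the remainder.
  remainder 16/3y^2 + 3y - 46/3 ≠ 0; add h_5 = 16/3y^2 + 3y - 46/3 to the basis.

S(f_1,f_3): lcm = xy. S = 8/7x - 2/3y^2 - 10/3y - 44/7.
  leading term x: subtract (-8/21)·f_1 from 8/7x - 2/3y^2 - 10/3y - 44/7 → -2/3y^2 - 18/7y - 52/21
  leading term y^2: subtract (-1/8)·h_5 from -2/3y^2 - 18/7y - 52/21 → -123/56y - 123/28
  leading term y: no divisor's leading term divides it; move -123/56y to the remainder.
  leading term 1: no divisor's leading term divides it; move -123/28 to the remainder.
  remainder -123/56y - 123/28 ≠ 0; add h_6 = -123/56y - 123/28 to the basis.

The other S-polynomials (S(f_1,f_4), S(f_2,f_3), S(f_2,f_4), S(f_3,f_4), S(f_1,h_5), S(f_2,h_5), S(f_3,h_5), S(f_4,h_5), S(f_1,h_6), S(f_2,h_6), S(f_3,h_6), S(f_4,h_6), S(h_5,h_6)) all reduce to 0 modulo the current basis, so we have a Gröbner basis.
Inter-reduce: drop elements whose leading term is divisible by another's, tail-reduce, and make monic.
Reduced Gröbner basis: {x - 2, y + 2}.

The lex basis is triangular: the last element involves only y. Solving y + 2 = 0 gives y ∈ {-2}; substituting each value into the earlier elements determines the remaining variables.
  y = -2: the earlier basis element becomes x - 2 = 0, giving x = 2 — point (2, -2).
A lex Gröbner basis triangularizes the system, enabling back-substitution.

{(2, -2)}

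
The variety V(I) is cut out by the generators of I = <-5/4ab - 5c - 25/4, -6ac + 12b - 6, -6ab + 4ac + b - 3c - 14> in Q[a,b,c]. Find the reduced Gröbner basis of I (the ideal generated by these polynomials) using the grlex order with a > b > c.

f_1 = -5/4ab - 5c - 25/4, LT = ab.
f_2 = -6ac + 12b - 6, LT = ac.
f_3 = -6ab + 4ac + b - 3c - 14, LT = ab.

S(f_1,f_2): lcm = abc. S = 2b^2 + 4c^2 - b + 5c.
  reduce S modulo (f_1, f_2, f_3):
  remainder 2b^2 + 4c^2 - b + 5c ≠ 0; add g_4 = 2b^2 + 4c^2 - b + 5c to the basis.

S(f_1,f_3): lcm = ab. S = 2/3ac + 1/6b + 7/2c + 8/3.
  reduce S modulo (f_1, f_2, f_3, g_4):
  remainder 3/2b + 7/2c + 2 ≠ 0; add g_5 = 3/2b + 7/2c + 2 to the basis.

S(f_3,g_4): lcm = ab^2. S = -2/3abc - 2ac^2 + 1/2ab - 5/2ac - 1/6b^2 + 1/2bc + 7/3b.
  reduce S modulo (f_1, f_2, f_3, g_4, g_5):
  remainder 67/6c^2 + 89/6c + 11/3 ≠ 0; add g_6 = 67/6c^2 + 89/6c + 11/3 to the basis.

S(f_1,g_5): lcm = ab. S = -7/3ac - 4/3a + 4c + 5.
  reduce S modulo (f_1, f_2, f_3, g_4, g_5, g_6):
  remainder -4/3a + 134/9c + 122/9 ≠ 0; add g_7 = -4/3a + 134/9c + 122/9 to the basis.

The other S-polynomials (S(f_2,f_3), S(f_1,g_4), S(f_2,g_4), S(f_2,g_5), S(f_3,g_5), S(g_4,g_5), S(f_1,g_6), S(f_2,g_6), S(f_3,g_6), S(g_4,g_6), S(g_5,g_6), S(f_1,g_7), S(f_2,g_7), S(f_3,g_7), S(g_4,g_7), S(g_5,g_7), S(g_6,g_7)) all reduce to 0 modulo the current basis, so we have a Gröbner basis.
Inter-reduce: drop elements whose leading term is divisible by another's, tail-reduce, and make monic.

G = {c^2 + 89/67c + 22/67, a - 67/6c - 61/6, b + 7/3c + 4/3}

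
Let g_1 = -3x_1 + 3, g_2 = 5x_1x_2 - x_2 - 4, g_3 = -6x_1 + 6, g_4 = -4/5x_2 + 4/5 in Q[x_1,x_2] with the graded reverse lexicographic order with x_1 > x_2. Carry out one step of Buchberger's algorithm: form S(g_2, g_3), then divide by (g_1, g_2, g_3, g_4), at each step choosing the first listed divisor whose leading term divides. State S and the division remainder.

S(g_2, g_3) = 4/5x_2 - 4/5; remainder on division = 0.

lcm(LM(g_2), LM(g_3)) = x_1x_2.
S = (lcm/LT(g_2))·g_2 − (lcm/LT(g_3))·g_3 = 4/5x_2 - 4/5.
Reduce S modulo (g_1, g_2, g_3, g_4) in that order:
  leading term x_2: subtract (-1)·g_4 from 4/5x_2 - 4/5 → 0
The remainder is 0, so this S-polynomial contributes no new basis element.
This is the inner loop of Buchberger's algorithm — each nonzero remainder becomes a new basis element.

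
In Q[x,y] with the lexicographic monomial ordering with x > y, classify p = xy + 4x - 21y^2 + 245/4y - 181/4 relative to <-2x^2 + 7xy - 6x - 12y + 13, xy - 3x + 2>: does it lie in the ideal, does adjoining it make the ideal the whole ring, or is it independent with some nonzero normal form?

xy + 4x - 21y^2 + 245/4y - 181/4 lies in I (it reduces to 0).

First compute the reduced Gröbner basis of I by Buchberger's algorithm.
f_1 = -2x^2 + 7xy - 6x - 12y + 13, LT = x^2.
f_2 = xy - 3x + 2, LT = xy.

S(f_1,f_2): lcm = x^2y. S = 3x^2 - 7/2xy^2 + 3xy - 2x + 6y^2 - 13/2y.
  leading term x^2: subtract (-3/2)·f_1 from 3x^2 - 7/2xy^2 + 3xy - 2x + 6y^2 - 13/2y → -7/2xy^2 + 27/2xy - 11x + 6y^2 - 49/2y + 39/2
  leading term xy^2: subtract (-7/2y)·f_2 from -7/2xy^2 + 27/2xy - 11x + 6y^2 - 49/2y + 39/2 → 3xy - 11x + 6y^2 - 35/2y + 39/2
  leading term xy: subtract (3)·f_2 from 3xy - 11x + 6y^2 - 35/2y + 39/2 → -2x + 6y^2 - 35/2y + 27/2
  leading term x: no divisor's leading term divides it; move -2x to the remainder.
  leading term y^2: no divisor's leading term divides it; move 6y^2 to the remainder.
  leading term y: no divisor's leading term divides it; move -35/2y to the remainder.
  leading term 1: no divisor's leading term divides it; move 27/2 to the remainder.
  remainder -2x + 6y^2 - 35/2y + 27/2 ≠ 0; add h_3 = -2x + 6y^2 - 35/2y + 27/2 to the basis.

S(f_2,h_3): lcm = xy. S = -3x + 3y^3 - 35/4y^2 + 27/4y + 2.
  leading term x: subtract (3/2)·h_3 from -3x + 3y^3 - 35/4y^2 + 27/4y + 2 → 3y^3 - 71/4y^2 + 33y - 73/4
  leading term y^3: no divisor's leading term divides it; move 3y^3 to the remainder.
  leading term y^2: no divisor's leading term divides it; move -71/4y^2 to the remainder.
  leading term y: no divisor's leading term divides it; move 33y to the remainder.
  leading term 1: no divisor's leading term divides it; move -73/4 to the remainder.
  remainder 3y^3 - 71/4y^2 + 33y - 73/4 ≠ 0; add h_4 = 3y^3 - 71/4y^2 + 33y - 73/4 to the basis.

The other S-polynomials (S(f_1,h_3), S(f_1,h_4), S(f_2,h_4), S(h_3,h_4)) all reduce to 0 modulo the current basis, so we have a Gröbner basis.
Inter-reduce: drop elements whose leading term is divisible by another's, tail-reduce, and make monic.
Reduced Gröbner basis: {x - 3y^2 + 35/4y - 27/4, y^3 - 71/12y^2 + 11y - 73/12}.
Label its elements g_1 = x - 3y^2 + 35/4y - 27/4, g_2 = y^3 - 71/12y^2 + 11y - 73/12.

Reduce p = xy + 4x - 21y^2 + 245/4y - 181/4 modulo G:
  leading term xy: subtract (y)·g_1 from xy + 4x - 21y^2 + 245/4y - 181/4 → 4x + 3y^3 - 119/4y^2 + 68y - 181/4
  leading term x: subtract (4)·g_1 from 4x + 3y^3 - 119/4y^2 + 68y - 181/4 → 3y^3 - 71/4y^2 + 33y - 73/4
  leading term y^3: subtract (3)·g_2 from 3y^3 - 71/4y^2 + 33y - 73/4 → 0
  normal form = 0.
Since the normal form is 0, p ∈ I.

The remainder on division by a Gröbner basis is unique — it is the normal form.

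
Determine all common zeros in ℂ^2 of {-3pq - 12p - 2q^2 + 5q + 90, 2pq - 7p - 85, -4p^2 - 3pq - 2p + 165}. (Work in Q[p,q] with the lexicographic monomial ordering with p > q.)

Compute a lex Gröbner basis by Buchberger's algorithm.
f_1 = -3pq - 12p - 2q^2 + 5q + 90, LT = pq.
f_2 = 2pq - 7p - 85, LT = pq.
f_3 = -4p^2 - 3pq - 2p + 165, LT = p^2.

S(f_1,f_2): lcm = pq. S = 15/2p + 2/3q^2 - 5/3q + 25/2.
  reduce S modulo (f_1, f_2, f_3):
  remainder 15/2p + 2/3q^2 - 5/3q + 25/2 ≠ 0; add h_4 = 15/2p + 2/3q^2 - 5/3q + 25/2 to the basis.

S(f_1,f_3): lcm = p^2q. S = 4p^2 - 1/12pq^2 - 13/6pq - 30p + 165/4q.
  reduce S modulo (f_1, f_2, f_3, h_4):
  remainder 1/18q^3 + 2273/540q^2 + 3011/108q + 370/9 ≠ 0; add h_5 = 1/18q^3 + 2273/540q^2 + 3011/108q + 370/9 to the basis.

S(f_2,f_3): lcm = p^2q. S = -7/2p^2 - 3/4pq^2 - 1/2pq - 85/2p + 165/4q.
  reduce S modulo (f_1, f_2, f_3, h_4, h_5):
  remainder -6679/180q^2 - 17081/72q - 6205/24 ≠ 0; add h_6 = -6679/180q^2 - 17081/72q - 6205/24 to the basis.

S(f_1,h_4): lcm = pq. S = 4p - 4/45q^3 + 8/9q^2 - 10/3q - 30.
  reduce S modulo (f_1, f_2, f_3, h_4, h_5, h_6):
  remainder -86285/20037q - 431425/20037 ≠ 0; add h_7 = -86285/20037q - 431425/20037 to the basis.

The other S-polynomials (S(f_2,h_4), S(f_3,h_4), S(f_1,h_5), S(f_2,h_5), S(f_3,h_5), S(h_4,h_5), S(f_1,h_6), S(f_2,h_6), S(f_3,h_6), S(h_4,h_6), S(h_5,h_6), S(f_1,h_7), S(f_2,h_7), S(f_3,h_7), S(h_4,h_7), S(h_5,h_7), S(h_6,h_7)) all reduce to 0 modulo the current basis, so we have a Gröbner basis.
Inter-reduce: drop elements whose leading term is divisible by another's, tail-reduce, and make monic.
Reduced Gröbner basis: {p + 5, q + 5}.

Since the basis is lex-ordered, q + 5 is univariate in q. Its roots are {-5}. Back-substituting each root into the other basis elements fixes the other coordinates.
  q = -5: the earlier basis element becomes p + 5 = 0, giving p = -5 — point (-5, -5).

{(-5, -5)}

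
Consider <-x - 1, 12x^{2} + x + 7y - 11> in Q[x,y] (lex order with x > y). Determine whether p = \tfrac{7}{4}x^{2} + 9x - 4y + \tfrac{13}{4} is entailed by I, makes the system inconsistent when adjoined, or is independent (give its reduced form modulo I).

Adjoining \tfrac{7}{4}x^{2} + 9x - 4y + \tfrac{13}{4} makes the ideal the whole ring: the system is inconsistent.

First compute the reduced Gröbner basis of I by Buchberger's algorithm.
f_1 = -x - 1, LT = x.
f_2 = 12x^{2} + x + 7y - 11, LT = x^{2}.

S(f_1,f_2): lcm = x^{2}. S = \tfrac{11}{12}x - \tfrac{7}{12}y + \tfrac{11}{12}.
  leading term x: subtract (-\tfrac{11}{12})·f_1 from \tfrac{11}{12}x - \tfrac{7}{12}y + \tfrac{11}{12} → -\tfrac{7}{12}y
  leading term y: no divisor's leading term divides it; move -\tfrac{7}{12}y to the remainder.
  remainder -\tfrac{7}{12}y ≠ 0; add h_3 = -\tfrac{7}{12}y to the basis.

The other S-polynomials (S(f_1,h_3), S(f_2,h_3)) all reduce to 0 modulo the current basis, so we have a Gröbner basis.
Inter-reduce: drop elements whose leading term is divisible by another's, tail-reduce, and make monic.
Reduced Gröbner basis: {x + 1, y}.
Label its elements g_1 = x + 1, g_2 = y.

Reduce p = \tfrac{7}{4}x^{2} + 9x - 4y + \tfrac{13}{4} modulo G:
  leading term x^{2}: subtract (\tfrac{7}{4}x)·g_1 from \tfrac{7}{4}x^{2} + 9x - 4y + \tfrac{13}{4} → \tfrac{29}{4}x - 4y + \tfrac{13}{4}
  leading term x: subtract (\tfrac{29}{4})·g_1 from \tfrac{29}{4}x - 4y + \tfrac{13}{4} → -4y - 4
  leading term y: subtract (-4)·g_2 from -4y - 4 → -4
  leading term 1: no divisor's leading term divides it; move -4 to the remainder.
  normal form = -4.
The normal form is nonzero, so p ∉ I. Since p minus its normal form lies in I, I + (p) = I + (r) where r = -4; decide whether this ideal is the whole ring.
Here r = -4 is a nonzero constant, hence a unit: 1 ∈ I + (p), the Gröbner basis of I + (p) is {1}, and the enlarged system has no common solution — adjoining p is inconsistent.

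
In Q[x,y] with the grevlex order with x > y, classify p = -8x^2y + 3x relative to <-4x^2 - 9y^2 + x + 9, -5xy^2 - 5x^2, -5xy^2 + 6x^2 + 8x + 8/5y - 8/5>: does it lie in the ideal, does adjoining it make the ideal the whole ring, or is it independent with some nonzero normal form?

-8x^2y + 3x lies in I (it reduces to 0).

First compute the reduced Gröbner basis of I by Buchberger's algorithm.
f_1 = -4x^2 - 9y^2 + x + 9, LT = x^2.
f_2 = -5xy^2 - 5x^2, LT = xy^2.
f_3 = -5xy^2 + 6x^2 + 8x + 8/5y - 8/5, LT = xy^2.

S(f_1,f_2): lcm = x^2y^2. S = 9/4y^4 - x^3 - 1/4xy^2 - 9/4y^2.
  leading term y^4: no divisor's leading term divides it; move 9/4y^4 to the remainder.
  leading term x^3: subtract (1/4x)·f_1 from -x^3 - 1/4xy^2 - 9/4y^2 → 2xy^2 - 1/4x^2 - 9/4y^2 - 9/4x
  leading term xy^2: subtract (-2/5)·f_2 from 2xy^2 - 1/4x^2 - 9/4y^2 - 9/4x → -9/4x^2 - 9/4y^2 - 9/4x
  leading term x^2: subtract (9/16)·f_1 from -9/4x^2 - 9/4y^2 - 9/4x → 45/16y^2 - 45/16x - 81/16
  leading term y^2: no divisor's leading term divides it; move 45/16y^2 to the remainder.
  leading term x: no divisor's leading term divides it; move -45/16x to the remainder.
  leading term 1: no divisor's leading term divides it; move -81/16 to the remainder.
  remainder 9/4y^4 + 45/16y^2 - 45/16x - 81/16 ≠ 0; add h_4 = 9/4y^4 + 45/16y^2 - 45/16x - 81/16 to the basis.

S(f_1,f_3): lcm = x^2y^2. S = 9/4y^4 + 6/5x^3 - 1/4xy^2 + 8/5x^2 + 8/25xy - 9/4y^2 - 8/25x.
  leading term y^4: subtract (1)·h_4 from 9/4y^4 + 6/5x^3 - 1/4xy^2 + 8/5x^2 + 8/25xy - 9/4y^2 - 8/25x → 6/5x^3 - 1/4xy^2 + 8/5x^2 + 8/25xy - 81/16y^2 + 997/400x + 81/16
  leading term x^3: subtract (-3/10x)·f_1 from 6/5x^3 - 1/4xy^2 + 8/5x^2 + 8/25xy - 81/16y^2 + 997/400x + 81/16 → -59/20xy^2 + 19/10x^2 + 8/25xy - 81/16y^2 + 2077/400x + 81/16
  leading term xy^2: subtract (59/100)·f_2 from -59/20xy^2 + 19/10x^2 + 8/25xy - 81/16y^2 + 2077/400x + 81/16 → 97/20x^2 + 8/25xy - 81/16y^2 + 2077/400x + 81/16
  leading term x^2: subtract (-97/80)·f_1 from 97/20x^2 + 8/25xy - 81/16y^2 + 2077/400x + 81/16 → 8/25xy - 639/40y^2 + 1281/200x + 639/40
  leading term xy: no divisor's leading term divides it; move 8/25xy to the remainder.
  leading term y^2: no divisor's leading term divides it; move -639/40y^2 to the remainder.
  leading term x: no divisor's leading term divides it; move 1281/200x to the remainder.
  leading term 1: no divisor's leading term divides it; move 639/40 to the remainder.
  remainder 8/25xy - 639/40y^2 + 1281/200x + 639/40 ≠ 0; add h_5 = 8/25xy - 639/40y^2 + 1281/200x + 639/40 to the basis.

S(f_2,f_3): lcm = xy^2. S = 11/5x^2 + 8/5x + 8/25y - 8/25.
  leading term x^2: subtract (-11/20)·f_1 from 11/5x^2 + 8/5x + 8/25y - 8/25 → -99/20y^2 + 43/20x + 8/25y + 463/100
  leading term y^2: no divisor's leading term divides it; move -99/20y^2 to the remainder.
  leading term x: no divisor's leading term divides it; move 43/20x to the remainder.
  leading term y: no divisor's leading term divides it; move 8/25y to the remainder.
  leading term 1: no divisor's leading term divides it; move 463/100 to the remainder.
  remainder -99/20y^2 + 43/20x + 8/25y + 463/100 ≠ 0; add h_6 = -99/20y^2 + 43/20x + 8/25y + 463/100 to the basis.

S(f_3,h_4): lcm = xy^4. S = -6/5x^2y^2 - 57/20xy^2 - 8/25y^3 + 5/4x^2 + 8/25y^2 + 9/4x.
  leading term x^2y^2: subtract (3/10y^2)·f_1 from -6/5x^2y^2 - 57/20xy^2 - 8/25y^3 + 5/4x^2 + 8/25y^2 + 9/4x → 27/10y^4 - 63/20xy^2 - 8/25y^3 + 5/4x^2 - 119/50y^2 + 9/4x
  leading term y^4: subtract (6/5)·h_4 from 27/10y^4 - 63/20xy^2 - 8/25y^3 + 5/4x^2 - 119/50y^2 + 9/4x → -63/20xy^2 - 8/25y^3 + 5/4x^2 - 1151/200y^2 + 45/8x + 243/40
  leading term xy^2: subtract (63/100)·f_2 from -63/20xy^2 - 8/25y^3 + 5/4x^2 - 1151/200y^2 + 45/8x + 243/40 → -8/25y^3 + 22/5x^2 - 1151/200y^2 + 45/8x + 243/40
  leading term y^3: subtract (32/495y)·h_6 from -8/25y^3 + 22/5x^2 - 1151/200y^2 + 45/8x + 243/40 → 22/5x^2 - 344/2475xy - 571793/99000y^2 + 45/8x - 3704/12375y + 243/40
  leading term x^2: subtract (-11/10)·f_1 from 22/5x^2 - 344/2475xy - 571793/99000y^2 + 45/8x - 3704/12375y + 243/40 → -344/2475xy - 1551893/99000y^2 + 269/40x - 3704/12375y + 639/40
  leading term xy: subtract (-43/99)·h_5 from -344/2475xy - 1551893/99000y^2 + 269/40x - 3704/12375y + 639/40 → -1119409/49500y^2 + 31373/3300x - 3704/12375y + 5041/220
  leading term y^2: subtract (1119409/245025)·h_6 from -1119409/49500y^2 + 31373/3300x - 3704/12375y + 5041/220 → -772841/2450250x - 10788752/6125625y + 10788752/6125625
  leading term x: no divisor's leading term divides it; move -772841/2450250x to the remainder.
  leading term y: no divisor's leading term divides it; move -10788752/6125625y to the remainder.
  leading term 1: no divisor's leading term divides it; move 10788752/6125625 to the remainder.
  remainder -772841/2450250x - 10788752/6125625y + 10788752/6125625 ≠ 0; add h_7 = -772841/2450250x - 10788752/6125625y + 10788752/6125625 to the basis.

S(f_2,h_5): lcm = xy^2. S = 3195/64y^3 + x^2 - 1281/64xy - 3195/64y.
  leading term y^3: subtract (-1775/176y)·h_6 from 3195/64y^3 + x^2 - 1281/64xy - 3195/64y → x^2 + 587/352xy + 71/22y^2 - 71/22y
  leading term x^2: subtract (-1/4)·f_1 from x^2 + 587/352xy + 71/22y^2 - 71/22y → 587/352xy + 43/44y^2 + 1/4x - 71/22y + 9/4
  leading term xy: subtract (14675/2816)·h_5 from 587/352xy + 43/44y^2 + 1/4x - 71/22y + 9/4 → 1897481/22528y^2 - 746315/22528x - 71/22y - 1824777/22528
  leading term y^2: subtract (-9487405/557568)·h_6 from 1897481/22528y^2 - 746315/22528x - 71/22y - 1824777/22528 → 3853249/1115136x + 772841/348480y - 772841/348480
  leading term x: subtract (-4334905125/395694592)·h_7 from 3853249/1115136x + 772841/348480y - 772841/348480 → -844662125/49461824y + 844662125/49461824
  leading term y: no divisor's leading term divides it; move -844662125/49461824y to the remainder.
  leading term 1: no divisor's leading term divides it; move 844662125/49461824 to the remainder.
  remainder -844662125/49461824y + 844662125/49461824 ≠ 0; add h_8 = -844662125/49461824y + 844662125/49461824 to the basis.

The other S-polynomials (S(f_1,h_4), S(f_2,h_4), S(f_1,h_5), S(f_3,h_5), S(h_4,h_5), S(f_1,h_6), S(f_2,h_6), S(f_3,h_6), S(h_4,h_6), S(h_5,h_6), S(f_1,h_7), S(f_2,h_7), S(f_3,h_7), S(h_4,h_7), S(h_5,h_7), S(h_6,h_7), S(f_1,h_8), S(f_2,h_8), S(f_3,h_8), S(h_4,h_8), S(h_5,h_8), S(h_6,h_8), S(h_7,h_8)) all reduce to 0 modulo the current basis, so we have a Gröbner basis.
Inter-reduce: drop elements whose leading term is divisible by another's, tail-reduce, and make monic.
Reduced Gröbner basis: {x, y - 1}.
Label its elements g_1 = x, g_2 = y - 1.

Reduce p = -8x^2y + 3x modulo G:
  leading term x^2y: subtract (-8xy)·g_1 from -8x^2y + 3x → 3x
  leading term x: subtract (3)·g_1 from 3x → 0
  normal form = 0.
Since the normal form is 0, p ∈ I.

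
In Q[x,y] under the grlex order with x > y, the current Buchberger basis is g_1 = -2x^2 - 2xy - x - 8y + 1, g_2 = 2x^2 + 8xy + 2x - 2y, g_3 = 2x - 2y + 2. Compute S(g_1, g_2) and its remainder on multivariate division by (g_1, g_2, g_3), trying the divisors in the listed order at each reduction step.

lcm(LM(g_1), LM(g_2)) = x^2.
S = (lcm/LT(g_1))·g_1 − (lcm/LT(g_2))·g_2 = -3xy - 1/2x + 5y - 1/2.
Reduce S modulo (g_1, g_2, g_3) in that order:
  leading term xy: subtract (-3/2y)·g_3 from -3xy - 1/2x + 5y - 1/2 → -3y^2 - 1/2x + 8y - 1/2
  leading term y^2: no divisor's leading term divides it; move -3y^2 to the remainder.
  leading term x: subtract (-1/4)·g_3 from -1/2x + 8y - 1/2 → 15/2y
  leading term y: no divisor's leading term divides it; move 15/2y to the remainder.
The remainder -3y^2 + 15/2y is nonzero, so it would be added as the next basis element.

S(g_1, g_2) = -3xy - 1/2x + 5y - 1/2; remainder on division = -3y^2 + 15/2y.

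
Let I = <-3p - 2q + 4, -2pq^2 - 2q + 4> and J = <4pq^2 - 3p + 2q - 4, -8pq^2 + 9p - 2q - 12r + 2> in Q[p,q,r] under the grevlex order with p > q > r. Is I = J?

Two ideals are equal iff their reduced Gröbner bases coincide (the reduced basis is unique for a fixed ordering).
Buchberger on the first generating set:
f_1 = -3p - 2q + 4, LT = p.
f_2 = -2pq^2 - 2q + 4, LT = pq^2.

S(f_1,f_2): lcm = pq^2. S = 2/3q^3 - 4/3q^2 - q + 2.
  reduce S modulo (f_1, f_2):
  remainder 2/3q^3 - 4/3q^2 - q + 2 ≠ 0; add g_3 = 2/3q^3 - 4/3q^2 - q + 2 to the basis.

The other S-polynomials (S(f_1,g_3), S(f_2,g_3)) all reduce to 0 modulo the current basis, so we have a Gröbner basis.
Inter-reduce: drop elements whose leading term is divisible by another's, tail-reduce, and make monic.
Reduced Gröbner basis: {q^3 - 2q^2 - 3/2q + 3, p + 2/3q - 4/3}.

Buchberger on the second generating set:
h_1 = 4pq^2 - 3p + 2q - 4, LT = pq^2.
h_2 = -8pq^2 + 9p - 2q - 12r + 2, LT = pq^2.

S(h_1,h_2): lcm = pq^2. S = 3/8p + 1/4q - 3/2r - 3/4.
  reduce S modulo (h_1, h_2):
  remainder 3/8p + 1/4q - 3/2r - 3/4 ≠ 0; add k_3 = 3/8p + 1/4q - 3/2r - 3/4 to the basis.

S(h_1,k_3): lcm = pq^2. S = -2/3q^3 + 4q^2r + 2q^2 - 3/4p + 1/2q - 1.
  reduce S modulo (h_1, h_2, k_3):
  remainder -2/3q^3 + 4q^2r + 2q^2 + q - 3r - 5/2 ≠ 0; add k_4 = -2/3q^3 + 4q^2r + 2q^2 + q - 3r - 5/2 to the basis.

The other S-polynomials (S(h_2,k_3), S(h_1,k_4), S(h_2,k_4), S(k_3,k_4)) all reduce to 0 modulo the current basis, so we have a Gröbner basis.
Inter-reduce: drop elements whose leading term is divisible by another's, tail-reduce, and make monic.
Reduced Gröbner basis: {q^3 - 6q^2r - 3q^2 - 3/2q + 9/2r + 15/4, p + 2/3q - 4r - 2}.

Since the reduced bases disagree, the two ideals are not the same.

No, the ideals differ.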